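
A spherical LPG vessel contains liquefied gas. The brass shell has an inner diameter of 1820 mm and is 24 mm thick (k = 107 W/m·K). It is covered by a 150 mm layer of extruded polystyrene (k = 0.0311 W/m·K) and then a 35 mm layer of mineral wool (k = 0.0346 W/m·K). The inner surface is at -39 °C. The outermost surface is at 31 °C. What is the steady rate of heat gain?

Q ≈ 157 W

Spherical conduction: R = (1/r_in − 1/r_out)/(4πk) per layer; series-sum.
R_brass shell = (1/0.91 − 1/0.934)/(4π×107) = 2.1×10^-5 K/W
R_extruded polystyrene = (1/0.934 − 1/1.084)/(4π×0.0311) = 0.3791 K/W
R_mineral wool = (1/1.084 − 1/1.119)/(4π×0.0346) = 0.06636 K/W
R_total = 0.4455 K/W
Q = ΔT/R_total = 70/0.4455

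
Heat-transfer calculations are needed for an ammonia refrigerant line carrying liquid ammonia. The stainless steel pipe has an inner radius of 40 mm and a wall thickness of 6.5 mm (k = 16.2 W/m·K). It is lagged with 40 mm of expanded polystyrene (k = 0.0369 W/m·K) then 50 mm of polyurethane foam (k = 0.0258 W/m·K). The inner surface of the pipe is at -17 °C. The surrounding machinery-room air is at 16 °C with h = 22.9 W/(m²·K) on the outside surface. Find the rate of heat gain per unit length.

Per-layer cylindrical resistances, series-summed:
R_stainless steel pipe wall = ln(46.5/40)/(2π×16.2×1) = 0.001479 K/W
R_expanded polystyrene = ln(86.5/46.5)/(2π×0.0369×1) = 2.677 K/W
R_polyurethane foam = ln(136.5/86.5)/(2π×0.0258×1) = 2.814 K/W
R_outer film = 1/(h_o·2πr_oL) = 1/(22.9×2π×0.1365×1) = 0.05092 K/W
R_total = 5.544 K/W
Q = ΔT/R_total = 33/5.544

q′ ≈ 5.95 W/m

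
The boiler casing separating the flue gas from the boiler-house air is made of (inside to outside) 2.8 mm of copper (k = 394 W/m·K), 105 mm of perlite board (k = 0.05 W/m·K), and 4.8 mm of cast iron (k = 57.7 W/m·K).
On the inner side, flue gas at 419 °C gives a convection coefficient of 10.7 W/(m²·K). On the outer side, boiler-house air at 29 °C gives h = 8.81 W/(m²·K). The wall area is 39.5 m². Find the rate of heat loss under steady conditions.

Q ≈ 6680 W

Using the resistance-network approach (series):
R_inner film = 1/(h_i·A) = 1/(10.7×39.5) = 0.002366 K/W
R_copper = L/(kA) = 0.0028/(394×39.5) = 1.799×10^-7 K/W
R_perlite board = L/(kA) = 0.105/(0.05×39.5) = 0.05316 K/W
R_cast iron = L/(kA) = 0.0048/(57.7×39.5) = 2.106×10^-6 K/W
R_outer film = 1/(h_o·A) = 1/(8.81×39.5) = 0.002874 K/W
R_total = 0.05841 K/W
Q = ΔT / R_total = 390 / 0.05841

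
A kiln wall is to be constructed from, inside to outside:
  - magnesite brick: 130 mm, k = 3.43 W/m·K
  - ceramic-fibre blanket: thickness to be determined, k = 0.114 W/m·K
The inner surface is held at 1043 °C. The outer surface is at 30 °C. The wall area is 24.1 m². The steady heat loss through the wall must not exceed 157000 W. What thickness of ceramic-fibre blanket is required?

Treating each layer as a thermal resistance in series:
R_magnesite brick = L/(kA) = 0.13/(3.43×24.1) = 0.001573 K/W
Sum of the known resistances R_other = 0.001573 K/W
Required total resistance R_tot = ΔT/Q_allow = 1013/157000 = 0.006452 K/W
R_ceramic-fibre blanket = R_tot − R_other = 0.00488 K/W
L = R·k·A = 0.00488×0.114×24.1

L ≈ 13.4 mm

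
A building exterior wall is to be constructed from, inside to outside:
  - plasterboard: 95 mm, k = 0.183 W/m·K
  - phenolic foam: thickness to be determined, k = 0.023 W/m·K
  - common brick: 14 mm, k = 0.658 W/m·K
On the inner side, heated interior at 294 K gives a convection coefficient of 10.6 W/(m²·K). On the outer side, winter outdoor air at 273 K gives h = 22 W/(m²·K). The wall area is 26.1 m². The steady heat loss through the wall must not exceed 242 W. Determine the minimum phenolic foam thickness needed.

L ≈ 36.4 mm

Thermal resistances in series:
R_inner film = 1/(h_i·A) = 1/(10.6×26.1) = 0.003615 K/W
R_plasterboard = L/(kA) = 0.095/(0.183×26.1) = 0.01989 K/W
R_common brick = L/(kA) = 0.014/(0.658×26.1) = 8.152×10^-4 K/W
R_outer film = 1/(h_o·A) = 1/(22×26.1) = 0.001742 K/W
Sum of the known resistances R_other = 0.02606 K/W
Required total resistance R_tot = ΔT/Q_allow = 21/242 = 0.08678 K/W
R_phenolic foam = R_tot − R_other = 0.06072 K/W
L = R·k·A = 0.06072×0.023×26.1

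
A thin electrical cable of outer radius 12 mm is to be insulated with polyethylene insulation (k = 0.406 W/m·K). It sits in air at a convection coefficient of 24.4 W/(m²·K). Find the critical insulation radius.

For a cylinder r_cr = k/h = 0.406/24.4
r_cr = 16.6 mm; since the bare radius (12 mm) is below r_cr, adding a thin layer of insulation will *increase* heat loss.

r_cr ≈ 16.6 mm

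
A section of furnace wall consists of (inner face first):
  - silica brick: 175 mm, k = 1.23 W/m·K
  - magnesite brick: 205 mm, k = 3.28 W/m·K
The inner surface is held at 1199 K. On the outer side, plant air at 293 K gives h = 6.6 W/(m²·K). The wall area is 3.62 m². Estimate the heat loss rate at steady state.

Treating each layer as a thermal resistance in series:
R_silica brick = L/(kA) = 0.175/(1.23×3.62) = 0.0393 K/W
R_magnesite brick = L/(kA) = 0.205/(3.28×3.62) = 0.01727 K/W
R_outer film = 1/(h_o·A) = 1/(6.6×3.62) = 0.04186 K/W
R_total = 0.09842 K/W
Q = ΔT / R_total = 906 / 0.09842

Q ≈ 9210 W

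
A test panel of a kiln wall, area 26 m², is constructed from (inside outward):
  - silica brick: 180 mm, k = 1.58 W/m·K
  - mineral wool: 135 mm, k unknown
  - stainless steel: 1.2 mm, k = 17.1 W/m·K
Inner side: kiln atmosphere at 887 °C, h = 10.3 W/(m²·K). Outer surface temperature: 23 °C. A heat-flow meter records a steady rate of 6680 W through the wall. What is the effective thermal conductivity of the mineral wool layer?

Model the wall as resistances in series:
R_inner film = 1/(h_i·A) = 1/(10.3×26) = 0.003734 K/W
R_silica brick = L/(kA) = 0.18/(1.58×26) = 0.004382 K/W
R_stainless steel = L/(kA) = 0.0012/(17.1×26) = 2.699×10^-6 K/W
Sum of known resistances R_other = 0.008119 K/W
Total R = ΔT/Q = 864/6680 = 0.1293 K/W
R_mineral wool = R_total − R_other = 0.1212 K/W
k = L/(R·A) = 0.135/(0.1212×26)

k ≈ 0.0428 W/(m·K)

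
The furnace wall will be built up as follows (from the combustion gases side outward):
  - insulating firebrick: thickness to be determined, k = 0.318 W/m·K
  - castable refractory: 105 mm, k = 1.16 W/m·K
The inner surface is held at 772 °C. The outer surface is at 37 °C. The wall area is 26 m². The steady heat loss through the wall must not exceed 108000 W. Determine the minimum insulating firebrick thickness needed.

Series thermal resistances:
R_castable refractory = L/(kA) = 0.105/(1.16×26) = 0.003481 K/W
Sum of the known resistances R_other = 0.003481 K/W
Required total resistance R_tot = ΔT/Q_allow = 735/108000 = 0.006806 K/W
R_insulating firebrick = R_tot − R_other = 0.003324 K/W
L = R·k·A = 0.003324×0.318×26

L ≈ 27.5 mm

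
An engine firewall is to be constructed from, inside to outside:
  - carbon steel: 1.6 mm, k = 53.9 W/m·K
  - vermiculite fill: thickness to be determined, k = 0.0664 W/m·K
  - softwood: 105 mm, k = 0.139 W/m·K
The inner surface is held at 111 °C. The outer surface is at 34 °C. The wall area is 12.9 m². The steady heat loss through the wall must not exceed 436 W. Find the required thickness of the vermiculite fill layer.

Thermal resistances in series:
R_carbon steel = L/(kA) = 0.0016/(53.9×12.9) = 2.301×10^-6 K/W
R_softwood = L/(kA) = 0.105/(0.139×12.9) = 0.05856 K/W
Sum of the known resistances R_other = 0.05856 K/W
Required total resistance R_tot = ΔT/Q_allow = 77/436 = 0.1766 K/W
R_vermiculite fill = R_tot − R_other = 0.118 K/W
L = R·k·A = 0.118×0.0664×12.9

L ≈ 101 mm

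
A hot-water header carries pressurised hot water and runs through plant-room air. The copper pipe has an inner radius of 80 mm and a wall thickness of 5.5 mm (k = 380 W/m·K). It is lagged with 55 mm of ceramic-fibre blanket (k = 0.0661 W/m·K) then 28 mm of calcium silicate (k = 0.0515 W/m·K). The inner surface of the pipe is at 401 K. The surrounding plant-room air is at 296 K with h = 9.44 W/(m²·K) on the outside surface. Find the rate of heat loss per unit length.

q′ ≈ 56.5 W/m

Treating each annulus and film as a series resistance:
R_copper pipe wall = ln(85.5/80)/(2π×380×1) = 2.785×10^-5 K/W
R_ceramic-fibre blanket = ln(140.5/85.5)/(2π×0.0661×1) = 1.196 K/W
R_calcium silicate = ln(168.5/140.5)/(2π×0.0515×1) = 0.5616 K/W
R_outer film = 1/(h_o·2πr_oL) = 1/(9.44×2π×0.1685×1) = 0.1001 K/W
R_total = 1.858 K/W
Q = ΔT/R_total = 105/1.858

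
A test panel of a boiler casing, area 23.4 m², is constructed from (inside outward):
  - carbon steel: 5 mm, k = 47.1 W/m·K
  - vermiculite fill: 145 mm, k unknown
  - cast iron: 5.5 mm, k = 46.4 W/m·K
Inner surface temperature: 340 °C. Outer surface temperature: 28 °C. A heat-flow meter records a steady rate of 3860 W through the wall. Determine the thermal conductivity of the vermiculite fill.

k ≈ 0.0767 W/(m·K)

Using the resistance-network approach (series):
R_carbon steel = L/(kA) = 0.005/(47.1×23.4) = 4.537×10^-6 K/W
R_cast iron = L/(kA) = 0.0055/(46.4×23.4) = 5.066×10^-6 K/W
Sum of known resistances R_other = 9.602×10^-6 K/W
Total R = ΔT/Q = 312/3860 = 0.08083 K/W
R_vermiculite fill = R_total − R_other = 0.08082 K/W
k = L/(R·A) = 0.145/(0.08082×23.4)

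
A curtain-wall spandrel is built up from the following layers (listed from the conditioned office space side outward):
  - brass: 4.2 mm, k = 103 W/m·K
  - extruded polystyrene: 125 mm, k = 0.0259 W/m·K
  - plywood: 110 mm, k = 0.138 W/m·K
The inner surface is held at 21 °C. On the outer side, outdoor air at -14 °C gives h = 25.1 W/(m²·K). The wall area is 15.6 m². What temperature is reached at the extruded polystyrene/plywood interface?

Using the resistance-network approach (series):
R_brass = L/(kA) = 0.0042/(103×15.6) = 2.614×10^-6 K/W
R_extruded polystyrene = L/(kA) = 0.125/(0.0259×15.6) = 0.3094 K/W
R_plywood = L/(kA) = 0.11/(0.138×15.6) = 0.0511 K/W
R_outer film = 1/(h_o·A) = 1/(25.1×15.6) = 0.002554 K/W
R_total = 0.363 K/W;  Q = ΔT/R_total = 35/0.363 = 96.41 W
T_interface = T_inner − Q·ΣR(inner→interface) = 21 − 96.4×0.3094

T ≈ -8.83 °C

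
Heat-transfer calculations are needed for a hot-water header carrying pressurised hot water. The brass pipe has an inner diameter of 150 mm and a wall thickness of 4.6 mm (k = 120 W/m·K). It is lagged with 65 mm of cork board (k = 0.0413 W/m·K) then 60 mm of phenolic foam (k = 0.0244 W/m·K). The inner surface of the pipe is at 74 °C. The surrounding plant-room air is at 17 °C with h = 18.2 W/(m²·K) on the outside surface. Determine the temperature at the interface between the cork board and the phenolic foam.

T ≈ 45.5 °C

Per-layer cylindrical resistances, series-summed:
R_brass pipe wall = ln(79.6/75)/(2π×120×1) = 7.895×10^-5 K/W
R_cork board = ln(144.6/79.6)/(2π×0.0413×1) = 2.3 K/W
R_phenolic foam = ln(204.6/144.6)/(2π×0.0244×1) = 2.264 K/W
R_outer film = 1/(h_o·2πr_oL) = 1/(18.2×2π×0.2046×1) = 0.04274 K/W
R_total = 4.607 K/W
Q = ΔT/R_total = 57/4.607
Q = 12.4 W/m
T_interface = T_inner − Q·ΣR(inner→interface) = 74 − 12.4×2.301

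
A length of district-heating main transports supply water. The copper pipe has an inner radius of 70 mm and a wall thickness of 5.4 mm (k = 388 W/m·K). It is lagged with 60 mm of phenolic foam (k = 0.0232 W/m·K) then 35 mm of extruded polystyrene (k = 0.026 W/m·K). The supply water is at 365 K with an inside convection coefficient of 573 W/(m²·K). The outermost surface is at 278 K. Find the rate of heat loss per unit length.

q′ ≈ 16 W/m

For a radial system each layer contributes R = ln(r_out/r_in)/(2πkL); films add R = 1/(hA).
R_inner film = 1/(h_i·2πr₁L) = 1/(573×2π×0.07×1) = 0.003968 K/W
R_copper pipe wall = ln(75.4/70)/(2π×388×1) = 3.048×10^-5 K/W
R_phenolic foam = ln(135.4/75.4)/(2π×0.0232×1) = 4.016 K/W
R_extruded polystyrene = ln(170.4/135.4)/(2π×0.026×1) = 1.407 K/W
R_total = 5.427 K/W
Q = ΔT/R_total = 87/5.427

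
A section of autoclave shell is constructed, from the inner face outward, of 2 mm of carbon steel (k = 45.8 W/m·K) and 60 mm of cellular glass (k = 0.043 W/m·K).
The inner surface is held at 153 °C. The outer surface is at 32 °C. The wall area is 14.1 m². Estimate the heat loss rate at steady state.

Thermal resistances in series:
R_carbon steel = L/(kA) = 0.002/(45.8×14.1) = 3.097×10^-6 K/W
R_cellular glass = L/(kA) = 0.06/(0.043×14.1) = 0.09896 K/W
R_total = 0.09896 K/W
Q = ΔT / R_total = 121 / 0.09896

Q ≈ 1220 W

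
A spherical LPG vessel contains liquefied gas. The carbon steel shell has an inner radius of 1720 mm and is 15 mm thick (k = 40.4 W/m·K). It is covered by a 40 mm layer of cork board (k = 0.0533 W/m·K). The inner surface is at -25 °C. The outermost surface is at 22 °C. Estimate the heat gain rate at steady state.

Each spherical layer contributes R = (1/r_i − 1/r_o)/(4πk):
R_carbon steel shell = (1/1.72 − 1/1.735)/(4π×40.4) = 9.901×10^-6 K/W
R_cork board = (1/1.735 − 1/1.775)/(4π×0.0533) = 0.01939 K/W
R_total = 0.0194 K/W
Q = ΔT/R_total = 47/0.0194

Q ≈ 2420 W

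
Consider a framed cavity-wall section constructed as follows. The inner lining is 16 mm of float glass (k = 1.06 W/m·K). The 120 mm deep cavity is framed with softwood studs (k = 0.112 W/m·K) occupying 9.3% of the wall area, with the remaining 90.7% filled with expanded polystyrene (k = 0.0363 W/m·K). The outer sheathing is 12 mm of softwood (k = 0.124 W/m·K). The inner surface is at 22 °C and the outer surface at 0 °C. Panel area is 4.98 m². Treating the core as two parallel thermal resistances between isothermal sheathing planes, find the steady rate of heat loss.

Q ≈ 38 W

Sheathing layers in series; stud and cavity paths in parallel between them.
R_inner = 0.016/(1.06×4.98) = 0.003031 K/W
R_stud  = 0.12/(0.112×0.093×4.98) = 2.313 K/W
R_cav   = 0.12/(0.0363×0.907×4.98) = 0.7319 K/W
1/R_core = 1/R_stud + 1/R_cav → R_core = 0.556 K/W
R_outer = 0.012/(0.124×4.98) = 0.01943 K/W
R_total = 0.5784 K/W
Q = ΔT/R_total = 22/0.5784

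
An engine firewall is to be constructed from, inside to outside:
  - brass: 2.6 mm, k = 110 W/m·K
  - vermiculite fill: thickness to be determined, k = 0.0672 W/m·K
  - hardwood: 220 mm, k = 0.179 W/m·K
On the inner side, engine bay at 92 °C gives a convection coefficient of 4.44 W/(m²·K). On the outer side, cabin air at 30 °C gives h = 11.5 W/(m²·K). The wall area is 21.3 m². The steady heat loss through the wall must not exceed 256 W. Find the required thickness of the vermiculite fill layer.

Using the resistance-network approach (series):
R_inner film = 1/(h_i·A) = 1/(4.44×21.3) = 0.01057 K/W
R_brass = L/(kA) = 0.0026/(110×21.3) = 1.11×10^-6 K/W
R_hardwood = L/(kA) = 0.22/(0.179×21.3) = 0.0577 K/W
R_outer film = 1/(h_o·A) = 1/(11.5×21.3) = 0.004082 K/W
Sum of the known resistances R_other = 0.07236 K/W
Required total resistance R_tot = ΔT/Q_allow = 62/256 = 0.2422 K/W
R_vermiculite fill = R_tot − R_other = 0.1698 K/W
L = R·k·A = 0.1698×0.0672×21.3

L ≈ 243 mm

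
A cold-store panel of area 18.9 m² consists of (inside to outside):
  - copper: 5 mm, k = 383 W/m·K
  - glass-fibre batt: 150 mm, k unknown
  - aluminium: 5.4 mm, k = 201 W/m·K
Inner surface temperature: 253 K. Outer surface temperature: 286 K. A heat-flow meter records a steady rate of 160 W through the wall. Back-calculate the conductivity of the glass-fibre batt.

k ≈ 0.0385 W/(m·K)

Using the resistance-network approach (series):
R_copper = L/(kA) = 0.005/(383×18.9) = 6.907×10^-7 K/W
R_aluminium = L/(kA) = 0.0054/(201×18.9) = 1.421×10^-6 K/W
Sum of known resistances R_other = 2.112×10^-6 K/W
Total R = ΔT/Q = 33/160 = 0.2062 K/W
R_glass-fibre batt = R_total − R_other = 0.2062 K/W
k = L/(R·A) = 0.15/(0.2062×18.9)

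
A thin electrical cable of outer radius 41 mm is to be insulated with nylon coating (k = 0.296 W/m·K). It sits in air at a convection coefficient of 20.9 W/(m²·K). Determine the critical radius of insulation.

For a cylinder r_cr = k/h = 0.296/20.9
r_cr = 14.2 mm; since the bare radius (41 mm) is above r_cr, any added insulation will reduce heat loss.

r_cr ≈ 14.2 mm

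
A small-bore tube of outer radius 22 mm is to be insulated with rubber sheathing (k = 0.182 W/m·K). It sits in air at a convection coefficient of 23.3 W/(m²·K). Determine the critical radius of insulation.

For a cylinder r_cr = k/h = 0.182/23.3
r_cr = 7.81 mm; since the bare radius (22 mm) is above r_cr, any added insulation will reduce heat loss.

r_cr ≈ 7.81 mm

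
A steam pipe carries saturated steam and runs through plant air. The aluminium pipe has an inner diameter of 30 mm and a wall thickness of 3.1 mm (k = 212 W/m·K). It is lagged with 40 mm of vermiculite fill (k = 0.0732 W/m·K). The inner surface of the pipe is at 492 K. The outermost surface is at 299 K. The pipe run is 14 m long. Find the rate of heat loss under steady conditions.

Per-layer cylindrical resistances, series-summed:
R_aluminium pipe wall = ln(18.1/15)/(2π×212×14) = 1.007×10^-5 K/W
R_vermiculite fill = ln(58.1/18.1)/(2π×0.0732×14) = 0.1811 K/W
R_total = 0.1811 K/W
Q = ΔT/R_total = 193/0.1811

Q ≈ 1070 W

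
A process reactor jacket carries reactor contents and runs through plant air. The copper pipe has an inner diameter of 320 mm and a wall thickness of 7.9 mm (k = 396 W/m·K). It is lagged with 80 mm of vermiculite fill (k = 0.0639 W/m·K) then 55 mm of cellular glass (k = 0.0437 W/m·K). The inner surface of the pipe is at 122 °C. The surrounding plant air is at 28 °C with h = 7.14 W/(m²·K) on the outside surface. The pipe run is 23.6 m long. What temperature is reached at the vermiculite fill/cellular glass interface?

T ≈ 70.6 °C

Radial resistances (cylindrical: R_cond = ln(r_o/r_i)/(2πkL), R_conv = 1/(h·2πrL)):
R_copper pipe wall = ln(167.9/160)/(2π×396×23.6) = 8.208×10^-7 K/W
R_vermiculite fill = ln(247.9/167.9)/(2π×0.0639×23.6) = 0.04112 K/W
R_cellular glass = ln(302.9/247.9)/(2π×0.0437×23.6) = 0.03092 K/W
R_outer film = 1/(h_o·2πr_oL) = 1/(7.14×2π×0.3029×23.6) = 0.003118 K/W
R_total = 0.07517 K/W
Q = ΔT/R_total = 94/0.07517
Q = 1250 W
T_interface = T_inner − Q·ΣR(inner→interface) = 122 − 1250×0.04112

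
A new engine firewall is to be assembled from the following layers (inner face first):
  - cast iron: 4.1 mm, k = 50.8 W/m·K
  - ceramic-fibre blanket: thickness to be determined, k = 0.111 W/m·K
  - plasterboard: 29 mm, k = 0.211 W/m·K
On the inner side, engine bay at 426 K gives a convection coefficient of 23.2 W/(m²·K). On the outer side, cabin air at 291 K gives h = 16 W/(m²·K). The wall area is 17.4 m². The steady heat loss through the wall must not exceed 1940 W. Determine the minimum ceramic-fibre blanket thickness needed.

Treating each layer as a thermal resistance in series:
R_inner film = 1/(h_i·A) = 1/(23.2×17.4) = 0.002477 K/W
R_cast iron = L/(kA) = 0.0041/(50.8×17.4) = 4.638×10^-6 K/W
R_plasterboard = L/(kA) = 0.029/(0.211×17.4) = 0.007899 K/W
R_outer film = 1/(h_o·A) = 1/(16×17.4) = 0.003592 K/W
Sum of the known resistances R_other = 0.01397 K/W
Required total resistance R_tot = ΔT/Q_allow = 135/1940 = 0.06959 K/W
R_ceramic-fibre blanket = R_tot − R_other = 0.05561 K/W
L = R·k·A = 0.05561×0.111×17.4

L ≈ 107 mm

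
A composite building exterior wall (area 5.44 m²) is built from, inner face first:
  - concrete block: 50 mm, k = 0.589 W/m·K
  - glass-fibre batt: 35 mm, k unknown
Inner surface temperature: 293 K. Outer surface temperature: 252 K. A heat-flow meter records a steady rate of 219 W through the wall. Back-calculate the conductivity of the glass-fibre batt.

Series thermal resistances:
R_concrete block = L/(kA) = 0.05/(0.589×5.44) = 0.0156 K/W
Sum of known resistances R_other = 0.0156 K/W
Total R = ΔT/Q = 41/219 = 0.1872 K/W
R_glass-fibre batt = R_total − R_other = 0.1716 K/W
k = L/(R·A) = 0.035/(0.1716×5.44)

k ≈ 0.0375 W/(m·K)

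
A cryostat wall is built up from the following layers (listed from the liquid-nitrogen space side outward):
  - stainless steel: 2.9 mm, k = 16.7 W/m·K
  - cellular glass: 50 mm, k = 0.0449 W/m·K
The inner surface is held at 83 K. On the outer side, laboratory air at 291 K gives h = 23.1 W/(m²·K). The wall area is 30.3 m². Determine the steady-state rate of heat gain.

Q ≈ 5450 W

Model the wall as resistances in series:
R_stainless steel = L/(kA) = 0.0029/(16.7×30.3) = 5.731×10^-6 K/W
R_cellular glass = L/(kA) = 0.05/(0.0449×30.3) = 0.03675 K/W
R_outer film = 1/(h_o·A) = 1/(23.1×30.3) = 0.001429 K/W
R_total = 0.03819 K/W
Q = ΔT / R_total = 208 / 0.03819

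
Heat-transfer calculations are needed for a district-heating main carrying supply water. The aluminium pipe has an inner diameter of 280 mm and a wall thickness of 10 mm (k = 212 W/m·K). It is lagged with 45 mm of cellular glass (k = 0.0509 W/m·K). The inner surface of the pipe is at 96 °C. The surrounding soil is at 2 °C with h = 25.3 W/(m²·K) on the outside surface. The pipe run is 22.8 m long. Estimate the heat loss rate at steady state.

Q ≈ 2510 W

Treating each annulus and film as a series resistance:
R_aluminium pipe wall = ln(150/140)/(2π×212×22.8) = 2.272×10^-6 K/W
R_cellular glass = ln(195/150)/(2π×0.0509×22.8) = 0.03598 K/W
R_outer film = 1/(h_o·2πr_oL) = 1/(25.3×2π×0.195×22.8) = 0.001415 K/W
R_total = 0.0374 K/W
Q = ΔT/R_total = 94/0.0374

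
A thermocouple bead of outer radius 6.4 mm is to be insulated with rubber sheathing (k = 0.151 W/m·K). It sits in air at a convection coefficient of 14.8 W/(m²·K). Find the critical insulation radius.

r_cr ≈ 20.4 mm

For a sphere r_cr = 2k/h = 2×0.151/14.8
r_cr = 20.4 mm; since the bare radius (6.4 mm) is below r_cr, adding a thin layer of insulation will *increase* heat loss.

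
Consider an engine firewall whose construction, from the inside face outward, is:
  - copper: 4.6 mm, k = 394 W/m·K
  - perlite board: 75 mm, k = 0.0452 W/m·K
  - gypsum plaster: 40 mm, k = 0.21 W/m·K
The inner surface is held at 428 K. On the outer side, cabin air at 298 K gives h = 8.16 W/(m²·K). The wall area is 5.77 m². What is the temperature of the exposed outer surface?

T ≈ 306 K

Model the wall as resistances in series:
R_copper = L/(kA) = 0.0046/(394×5.77) = 2.023×10^-6 K/W
R_perlite board = L/(kA) = 0.075/(0.0452×5.77) = 0.2876 K/W
R_gypsum plaster = L/(kA) = 0.04/(0.21×5.77) = 0.03301 K/W
R_outer film = 1/(h_o·A) = 1/(8.16×5.77) = 0.02124 K/W
R_total = 0.3418 K/W;  Q = ΔT/R_total = 130/0.3418 = 380.3 W
T_interface = T_inner − Q·ΣR(inner→interface) = 428 − 380×0.3206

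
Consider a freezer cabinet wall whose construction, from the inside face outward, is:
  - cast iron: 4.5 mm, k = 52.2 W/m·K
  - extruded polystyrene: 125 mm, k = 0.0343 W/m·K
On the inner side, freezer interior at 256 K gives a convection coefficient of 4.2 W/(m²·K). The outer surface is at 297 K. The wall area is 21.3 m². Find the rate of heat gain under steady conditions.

Thermal resistances in series:
R_inner film = 1/(h_i·A) = 1/(4.2×21.3) = 0.01118 K/W
R_cast iron = L/(kA) = 0.0045/(52.2×21.3) = 4.047×10^-6 K/W
R_extruded polystyrene = L/(kA) = 0.125/(0.0343×21.3) = 0.1711 K/W
R_total = 0.1823 K/W
Q = ΔT / R_total = 41 / 0.1823

Q ≈ 225 W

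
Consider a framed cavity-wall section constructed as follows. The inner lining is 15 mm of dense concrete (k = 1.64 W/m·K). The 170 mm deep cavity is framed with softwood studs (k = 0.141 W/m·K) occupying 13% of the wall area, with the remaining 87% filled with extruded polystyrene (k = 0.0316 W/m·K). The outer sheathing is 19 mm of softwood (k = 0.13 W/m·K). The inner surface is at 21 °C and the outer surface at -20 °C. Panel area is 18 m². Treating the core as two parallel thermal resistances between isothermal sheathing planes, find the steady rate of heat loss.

Sheathing layers in series; stud and cavity paths in parallel between them.
R_inner = 0.015/(1.64×18) = 5.081×10^-4 K/W
R_stud  = 0.17/(0.141×0.13×18) = 0.5152 K/W
R_cav   = 0.17/(0.0316×0.87×18) = 0.3435 K/W
1/R_core = 1/R_stud + 1/R_cav → R_core = 0.2061 K/W
R_outer = 0.019/(0.13×18) = 0.00812 K/W
R_total = 0.2147 K/W
Q = ΔT/R_total = 41/0.2147

Q ≈ 191 W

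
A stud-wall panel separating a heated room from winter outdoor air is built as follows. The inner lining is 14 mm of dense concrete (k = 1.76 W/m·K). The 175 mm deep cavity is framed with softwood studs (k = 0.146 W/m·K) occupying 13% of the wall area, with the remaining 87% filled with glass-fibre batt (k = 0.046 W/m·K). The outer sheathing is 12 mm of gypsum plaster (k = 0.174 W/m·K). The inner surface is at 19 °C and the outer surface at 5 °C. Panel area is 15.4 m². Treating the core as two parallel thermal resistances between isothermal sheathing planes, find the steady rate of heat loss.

Q ≈ 70.9 W

Sheathing layers in series; stud and cavity paths in parallel between them.
R_inner = 0.014/(1.76×15.4) = 5.165×10^-4 K/W
R_stud  = 0.175/(0.146×0.13×15.4) = 0.5987 K/W
R_cav   = 0.175/(0.046×0.87×15.4) = 0.2839 K/W
1/R_core = 1/R_stud + 1/R_cav → R_core = 0.1926 K/W
R_outer = 0.012/(0.174×15.4) = 0.004478 K/W
R_total = 0.1976 K/W
Q = ΔT/R_total = 14/0.1976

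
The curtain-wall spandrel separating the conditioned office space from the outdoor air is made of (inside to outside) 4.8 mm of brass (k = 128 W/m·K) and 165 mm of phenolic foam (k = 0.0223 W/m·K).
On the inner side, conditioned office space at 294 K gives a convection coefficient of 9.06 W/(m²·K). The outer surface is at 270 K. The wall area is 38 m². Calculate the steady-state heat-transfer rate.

Using the resistance-network approach (series):
R_inner film = 1/(h_i·A) = 1/(9.06×38) = 0.002905 K/W
R_brass = L/(kA) = 0.0048/(128×38) = 9.868×10^-7 K/W
R_phenolic foam = L/(kA) = 0.165/(0.0223×38) = 0.1947 K/W
R_total = 0.1976 K/W
Q = ΔT / R_total = 24 / 0.1976

Q ≈ 121 W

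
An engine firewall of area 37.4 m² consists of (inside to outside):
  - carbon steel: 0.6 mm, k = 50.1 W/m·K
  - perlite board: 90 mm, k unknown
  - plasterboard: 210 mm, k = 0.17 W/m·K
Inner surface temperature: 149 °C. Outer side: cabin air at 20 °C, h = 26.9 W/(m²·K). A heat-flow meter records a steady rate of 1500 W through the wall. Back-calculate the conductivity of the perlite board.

Thermal resistances in series:
R_carbon steel = L/(kA) = 0.0006/(50.1×37.4) = 3.202×10^-7 K/W
R_plasterboard = L/(kA) = 0.21/(0.17×37.4) = 0.03303 K/W
R_outer film = 1/(h_o·A) = 1/(26.9×37.4) = 9.94×10^-4 K/W
Sum of known resistances R_other = 0.03402 K/W
Total R = ΔT/Q = 129/1500 = 0.086 K/W
R_perlite board = R_total − R_other = 0.05198 K/W
k = L/(R·A) = 0.09/(0.05198×37.4)

k ≈ 0.0463 W/(m·K)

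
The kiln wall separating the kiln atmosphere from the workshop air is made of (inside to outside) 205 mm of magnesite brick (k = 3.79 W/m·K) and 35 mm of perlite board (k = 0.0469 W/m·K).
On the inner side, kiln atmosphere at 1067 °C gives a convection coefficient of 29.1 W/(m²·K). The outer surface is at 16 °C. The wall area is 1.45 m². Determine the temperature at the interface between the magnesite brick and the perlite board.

T ≈ 956 °C

Model the wall as resistances in series:
R_inner film = 1/(h_i·A) = 1/(29.1×1.45) = 0.0237 K/W
R_magnesite brick = L/(kA) = 0.205/(3.79×1.45) = 0.0373 K/W
R_perlite board = L/(kA) = 0.035/(0.0469×1.45) = 0.5147 K/W
R_total = 0.5757 K/W;  Q = ΔT/R_total = 1051/0.5757 = 1826 W
T_interface = T_inner − Q·ΣR(inner→interface) = 1067 − 1830×0.061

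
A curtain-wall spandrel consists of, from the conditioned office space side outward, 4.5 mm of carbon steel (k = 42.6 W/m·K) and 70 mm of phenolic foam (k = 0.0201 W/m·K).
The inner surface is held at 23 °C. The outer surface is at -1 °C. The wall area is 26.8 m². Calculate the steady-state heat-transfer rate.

Q ≈ 185 W

Using the resistance-network approach (series):
R_carbon steel = L/(kA) = 0.0045/(42.6×26.8) = 3.942×10^-6 K/W
R_phenolic foam = L/(kA) = 0.07/(0.0201×26.8) = 0.1299 K/W
R_total = 0.13 K/W
Q = ΔT / R_total = 24 / 0.13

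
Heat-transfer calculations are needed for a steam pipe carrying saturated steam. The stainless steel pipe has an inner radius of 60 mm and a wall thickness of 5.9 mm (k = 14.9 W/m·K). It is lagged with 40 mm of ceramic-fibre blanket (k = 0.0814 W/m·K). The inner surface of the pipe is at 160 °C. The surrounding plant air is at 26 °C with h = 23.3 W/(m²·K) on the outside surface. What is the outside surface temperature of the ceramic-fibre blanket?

T ≈ 34.7 °C

Radial resistances (cylindrical: R_cond = ln(r_o/r_i)/(2πkL), R_conv = 1/(h·2πrL)):
R_stainless steel pipe wall = ln(65.9/60)/(2π×14.9×1) = 0.001002 K/W
R_ceramic-fibre blanket = ln(105.9/65.9)/(2π×0.0814×1) = 0.9275 K/W
R_outer film = 1/(h_o·2πr_oL) = 1/(23.3×2π×0.1059×1) = 0.0645 K/W
R_total = 0.993 K/W
Q = ΔT/R_total = 134/0.993
Q = 135 W/m
T_interface = T_inner − Q·ΣR(inner→interface) = 160 − 135×0.9285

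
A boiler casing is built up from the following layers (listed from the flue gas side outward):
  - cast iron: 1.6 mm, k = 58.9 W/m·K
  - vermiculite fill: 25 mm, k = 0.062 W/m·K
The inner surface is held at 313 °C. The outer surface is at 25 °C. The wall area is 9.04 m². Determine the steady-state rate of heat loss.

Thermal resistances in series:
R_cast iron = L/(kA) = 0.0016/(58.9×9.04) = 3.005×10^-6 K/W
R_vermiculite fill = L/(kA) = 0.025/(0.062×9.04) = 0.0446 K/W
R_total = 0.04461 K/W
Q = ΔT / R_total = 288 / 0.04461

Q ≈ 6460 W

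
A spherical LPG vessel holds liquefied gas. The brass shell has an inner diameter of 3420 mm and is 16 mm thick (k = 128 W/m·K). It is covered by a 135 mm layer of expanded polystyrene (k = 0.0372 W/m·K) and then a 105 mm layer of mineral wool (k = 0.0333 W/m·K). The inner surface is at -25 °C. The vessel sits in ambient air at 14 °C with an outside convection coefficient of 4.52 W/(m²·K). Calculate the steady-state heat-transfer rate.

For a spherical shell R = (1/r₁ − 1/r₂)/(4πk); film R = 1/(h·4πr²). In series:
R_brass shell = (1/1.71 − 1/1.726)/(4π×128) = 3.37×10^-6 K/W
R_expanded polystyrene = (1/1.726 − 1/1.861)/(4π×0.0372) = 0.08991 K/W
R_mineral wool = (1/1.861 − 1/1.966)/(4π×0.0333) = 0.06858 K/W
R_outer film = 1/(h·4πr_o²) = 1/(4.52×4π×1.966²) = 0.004555 K/W
R_total = 0.163 K/W
Q = ΔT/R_total = 39/0.163

Q ≈ 239 W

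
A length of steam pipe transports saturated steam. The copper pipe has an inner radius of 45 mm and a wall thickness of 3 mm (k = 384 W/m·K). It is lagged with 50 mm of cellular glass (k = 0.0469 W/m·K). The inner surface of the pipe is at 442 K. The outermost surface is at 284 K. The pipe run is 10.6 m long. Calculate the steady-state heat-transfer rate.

Per-layer cylindrical resistances, series-summed:
R_copper pipe wall = ln(48/45)/(2π×384×10.6) = 2.523×10^-6 K/W
R_cellular glass = ln(98/48)/(2π×0.0469×10.6) = 0.2285 K/W
R_total = 0.2285 K/W
Q = ΔT/R_total = 158/0.2285

Q ≈ 691 W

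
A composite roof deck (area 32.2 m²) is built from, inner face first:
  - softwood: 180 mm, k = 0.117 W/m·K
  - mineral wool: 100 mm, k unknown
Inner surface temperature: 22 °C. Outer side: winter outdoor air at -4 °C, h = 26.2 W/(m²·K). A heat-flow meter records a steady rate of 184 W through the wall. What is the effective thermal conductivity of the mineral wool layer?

Using the resistance-network approach (series):
R_softwood = L/(kA) = 0.18/(0.117×32.2) = 0.04778 K/W
R_outer film = 1/(h_o·A) = 1/(26.2×32.2) = 0.001185 K/W
Sum of known resistances R_other = 0.04896 K/W
Total R = ΔT/Q = 26/184 = 0.1413 K/W
R_mineral wool = R_total − R_other = 0.09234 K/W
k = L/(R·A) = 0.1/(0.09234×32.2)

k ≈ 0.0336 W/(m·K)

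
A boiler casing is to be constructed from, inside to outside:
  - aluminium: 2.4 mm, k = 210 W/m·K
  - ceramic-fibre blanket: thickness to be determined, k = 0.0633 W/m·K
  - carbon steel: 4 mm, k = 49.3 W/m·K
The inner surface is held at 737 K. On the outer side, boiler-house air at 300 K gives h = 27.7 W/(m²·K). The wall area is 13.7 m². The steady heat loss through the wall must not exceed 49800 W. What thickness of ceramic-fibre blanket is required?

Thermal resistances in series:
R_aluminium = L/(kA) = 0.0024/(210×13.7) = 8.342×10^-7 K/W
R_carbon steel = L/(kA) = 0.004/(49.3×13.7) = 5.922×10^-6 K/W
R_outer film = 1/(h_o·A) = 1/(27.7×13.7) = 0.002635 K/W
Sum of the known resistances R_other = 0.002642 K/W
Required total resistance R_tot = ΔT/Q_allow = 437/49800 = 0.008775 K/W
R_ceramic-fibre blanket = R_tot − R_other = 0.006133 K/W
L = R·k·A = 0.006133×0.0633×13.7

L ≈ 5.32 mm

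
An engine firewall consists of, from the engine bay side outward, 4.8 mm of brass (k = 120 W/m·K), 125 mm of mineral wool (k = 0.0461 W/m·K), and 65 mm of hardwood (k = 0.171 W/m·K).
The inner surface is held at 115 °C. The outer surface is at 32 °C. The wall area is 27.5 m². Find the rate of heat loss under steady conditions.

Model the wall as resistances in series:
R_brass = L/(kA) = 0.0048/(120×27.5) = 1.455×10^-6 K/W
R_mineral wool = L/(kA) = 0.125/(0.0461×27.5) = 0.0986 K/W
R_hardwood = L/(kA) = 0.065/(0.171×27.5) = 0.01382 K/W
R_total = 0.1124 K/W
Q = ΔT / R_total = 83 / 0.1124

Q ≈ 738 W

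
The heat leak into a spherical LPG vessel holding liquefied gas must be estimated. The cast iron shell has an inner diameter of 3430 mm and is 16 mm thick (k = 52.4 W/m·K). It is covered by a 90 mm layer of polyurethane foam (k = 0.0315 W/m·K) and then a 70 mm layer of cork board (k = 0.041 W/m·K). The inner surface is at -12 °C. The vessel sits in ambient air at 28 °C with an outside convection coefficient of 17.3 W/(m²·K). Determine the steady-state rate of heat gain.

Q ≈ 354 W

Radial (spherical) resistances in series:
R_cast iron shell = (1/1.715 − 1/1.731)/(4π×52.4) = 8.185×10^-6 K/W
R_polyurethane foam = (1/1.731 − 1/1.821)/(4π×0.0315) = 0.07213 K/W
R_cork board = (1/1.821 − 1/1.891)/(4π×0.041) = 0.03946 K/W
R_outer film = 1/(h·4πr_o²) = 1/(17.3×4π×1.891²) = 0.001286 K/W
R_total = 0.1129 K/W
Q = ΔT/R_total = 40/0.1129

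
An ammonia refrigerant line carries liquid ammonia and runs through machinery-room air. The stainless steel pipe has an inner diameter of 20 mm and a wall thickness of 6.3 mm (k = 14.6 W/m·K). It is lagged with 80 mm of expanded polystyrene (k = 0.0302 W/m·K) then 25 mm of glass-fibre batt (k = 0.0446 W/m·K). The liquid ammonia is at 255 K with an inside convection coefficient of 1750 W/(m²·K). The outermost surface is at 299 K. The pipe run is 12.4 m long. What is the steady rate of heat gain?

Q ≈ 53.5 W

Per-layer cylindrical resistances, series-summed:
R_inner film = 1/(h_i·2πr₁L) = 1/(1750×2π×0.01×12.4) = 7.334×10^-4 K/W
R_stainless steel pipe wall = ln(16.3/10)/(2π×14.6×12.4) = 4.295×10^-4 K/W
R_expanded polystyrene = ln(96.3/16.3)/(2π×0.0302×12.4) = 0.7549 K/W
R_glass-fibre batt = ln(121.3/96.3)/(2π×0.0446×12.4) = 0.06642 K/W
R_total = 0.8225 K/W
Q = ΔT/R_total = 44/0.8225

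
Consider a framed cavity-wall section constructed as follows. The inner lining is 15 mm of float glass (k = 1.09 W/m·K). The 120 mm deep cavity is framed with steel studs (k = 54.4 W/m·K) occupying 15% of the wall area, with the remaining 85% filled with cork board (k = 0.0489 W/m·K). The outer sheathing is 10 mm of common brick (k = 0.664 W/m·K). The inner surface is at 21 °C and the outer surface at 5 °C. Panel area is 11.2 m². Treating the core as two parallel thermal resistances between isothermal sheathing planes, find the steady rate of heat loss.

Sheathing layers in series; stud and cavity paths in parallel between them.
R_inner = 0.015/(1.09×11.2) = 0.001229 K/W
R_stud  = 0.12/(54.4×0.15×11.2) = 0.001313 K/W
R_cav   = 0.12/(0.0489×0.85×11.2) = 0.2578 K/W
1/R_core = 1/R_stud + 1/R_cav → R_core = 0.001306 K/W
R_outer = 0.01/(0.664×11.2) = 0.001345 K/W
R_total = 0.00388 K/W
Q = ΔT/R_total = 16/0.00388

Q ≈ 4120 W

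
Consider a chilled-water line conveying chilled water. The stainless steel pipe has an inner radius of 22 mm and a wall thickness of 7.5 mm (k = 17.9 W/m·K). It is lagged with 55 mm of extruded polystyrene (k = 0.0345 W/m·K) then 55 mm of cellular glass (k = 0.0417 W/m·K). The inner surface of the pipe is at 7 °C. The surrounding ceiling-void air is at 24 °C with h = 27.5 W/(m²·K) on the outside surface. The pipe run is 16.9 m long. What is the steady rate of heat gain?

Treating each annulus and film as a series resistance:
R_stainless steel pipe wall = ln(29.5/22)/(2π×17.9×16.9) = 1.543×10^-4 K/W
R_extruded polystyrene = ln(84.5/29.5)/(2π×0.0345×16.9) = 0.2873 K/W
R_cellular glass = ln(139.5/84.5)/(2π×0.0417×16.9) = 0.1132 K/W
R_outer film = 1/(h_o·2πr_oL) = 1/(27.5×2π×0.1395×16.9) = 0.002455 K/W
R_total = 0.4031 K/W
Q = ΔT/R_total = 17/0.4031

Q ≈ 42.2 W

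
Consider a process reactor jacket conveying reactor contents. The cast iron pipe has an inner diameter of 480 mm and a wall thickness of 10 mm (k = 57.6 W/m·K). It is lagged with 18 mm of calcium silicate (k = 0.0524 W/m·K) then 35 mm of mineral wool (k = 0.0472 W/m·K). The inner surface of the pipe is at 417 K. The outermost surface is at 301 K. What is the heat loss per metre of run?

q′ ≈ 186 W/m

Radial resistances (cylindrical: R_cond = ln(r_o/r_i)/(2πkL), R_conv = 1/(h·2πrL)):
R_cast iron pipe wall = ln(250/240)/(2π×57.6×1) = 1.128×10^-4 K/W
R_calcium silicate = ln(268/250)/(2π×0.0524×1) = 0.2112 K/W
R_mineral wool = ln(303/268)/(2π×0.0472×1) = 0.4139 K/W
R_total = 0.6252 K/W
Q = ΔT/R_total = 116/0.6252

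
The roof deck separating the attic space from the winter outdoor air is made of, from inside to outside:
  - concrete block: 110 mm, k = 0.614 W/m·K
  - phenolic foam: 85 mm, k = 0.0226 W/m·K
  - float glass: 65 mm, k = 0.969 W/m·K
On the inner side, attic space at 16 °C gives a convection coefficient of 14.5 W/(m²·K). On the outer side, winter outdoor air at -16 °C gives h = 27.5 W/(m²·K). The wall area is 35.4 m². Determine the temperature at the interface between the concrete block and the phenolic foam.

T ≈ 14.1 °C

Model the wall as resistances in series:
R_inner film = 1/(h_i·A) = 1/(14.5×35.4) = 0.001948 K/W
R_concrete block = L/(kA) = 0.11/(0.614×35.4) = 0.005061 K/W
R_phenolic foam = L/(kA) = 0.085/(0.0226×35.4) = 0.1062 K/W
R_float glass = L/(kA) = 0.065/(0.969×35.4) = 0.001895 K/W
R_outer film = 1/(h_o·A) = 1/(27.5×35.4) = 0.001027 K/W
R_total = 0.1162 K/W;  Q = ΔT/R_total = 32/0.1162 = 275.4 W
T_interface = T_inner − Q·ΣR(inner→interface) = 16 − 275×0.007009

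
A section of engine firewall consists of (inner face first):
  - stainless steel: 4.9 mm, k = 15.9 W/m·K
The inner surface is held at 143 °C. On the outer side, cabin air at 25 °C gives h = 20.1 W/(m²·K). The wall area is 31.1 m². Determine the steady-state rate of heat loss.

Q ≈ 73300 W

Series thermal resistances:
R_stainless steel = L/(kA) = 0.0049/(15.9×31.1) = 9.909×10^-6 K/W
R_outer film = 1/(h_o·A) = 1/(20.1×31.1) = 0.0016 K/W
R_total = 0.00161 K/W
Q = ΔT / R_total = 118 / 0.00161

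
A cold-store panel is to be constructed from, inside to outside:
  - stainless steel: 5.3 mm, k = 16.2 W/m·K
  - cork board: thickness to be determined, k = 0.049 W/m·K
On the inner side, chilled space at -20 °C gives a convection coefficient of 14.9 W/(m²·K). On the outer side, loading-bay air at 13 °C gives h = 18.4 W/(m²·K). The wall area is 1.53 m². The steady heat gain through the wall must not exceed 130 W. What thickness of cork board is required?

Thermal resistances in series:
R_inner film = 1/(h_i·A) = 1/(14.9×1.53) = 0.04387 K/W
R_stainless steel = L/(kA) = 0.0053/(16.2×1.53) = 2.138×10^-4 K/W
R_outer film = 1/(h_o·A) = 1/(18.4×1.53) = 0.03552 K/W
Sum of the known resistances R_other = 0.0796 K/W
Required total resistance R_tot = ΔT/Q_allow = 33/130 = 0.2538 K/W
R_cork board = R_tot − R_other = 0.1742 K/W
L = R·k·A = 0.1742×0.049×1.53

L ≈ 13.1 mm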